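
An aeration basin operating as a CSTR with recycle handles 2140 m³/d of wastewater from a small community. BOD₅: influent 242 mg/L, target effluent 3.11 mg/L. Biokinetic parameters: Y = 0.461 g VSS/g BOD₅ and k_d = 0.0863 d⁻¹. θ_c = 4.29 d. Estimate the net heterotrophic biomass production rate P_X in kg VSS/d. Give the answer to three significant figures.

P_X ≈ 172 kg VSS/d

Observed yield with endogenous decay: Y_obs = Y / (1 + k_d·θ_c) = 0.461 / (1 + 0.0863 × 4.29) = 0.461 / 1.370 = 0.3364 g VSS/g BOD₅.
Mass of BOD₅ removed per day: Q(S₀ − S) = 2140 × 238.9 g/m³ = 511.2 kg/d.
Biomass produced: P_X = Y_obs·Q·ΔS = 0.3364 × 511.2 ≈ 172.0 kg VSS/d.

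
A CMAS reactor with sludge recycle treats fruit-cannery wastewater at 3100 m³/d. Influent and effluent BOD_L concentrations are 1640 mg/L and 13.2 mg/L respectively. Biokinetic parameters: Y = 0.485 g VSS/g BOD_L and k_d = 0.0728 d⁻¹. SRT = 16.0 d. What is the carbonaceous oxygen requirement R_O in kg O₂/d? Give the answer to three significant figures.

Y_obs = Y / (1 + k_d θ_c) = 0.485 / (1 + 0.0728 × 16.0) = 0.485 / 2.165 = 0.2240.
Mass of BOD_L removed per day: Q(S₀ − S) = 3100 × 1627 g/m³ = 5043 kg/d.
P_X = Y_obs·Q·(S₀ − S) = 0.2240 × 5043 = 1130 kg VSS/d.
Carbonaceous O₂ demand = substrate oxidised − cell-mass equivalent = 5043 − 1.42 × 1130 = 3439 kg O₂/d.

R_O ≈ 3440 kg O₂/d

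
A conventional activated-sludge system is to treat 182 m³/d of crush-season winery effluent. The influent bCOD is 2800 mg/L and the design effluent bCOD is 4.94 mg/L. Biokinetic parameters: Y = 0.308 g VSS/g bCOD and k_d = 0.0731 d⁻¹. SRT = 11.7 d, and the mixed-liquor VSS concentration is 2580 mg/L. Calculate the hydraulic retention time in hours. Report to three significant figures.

τ ≈ 50.5 h

Steady-state biomass mass balance: V·X·(1 + k_d·θ_c) = Y·Q·(S₀ − S)·θ_c, so V = 0.308 × 182 × (2800 − 4.94) × 11.7 / [2580 × (1 + 0.0731 × 11.7)] = 1.83×10^6 / 4787 = 383.0 m³.
Hydraulic retention time τ = V/Q = 383.0 / 182 = 2.104 d = 50.50 h.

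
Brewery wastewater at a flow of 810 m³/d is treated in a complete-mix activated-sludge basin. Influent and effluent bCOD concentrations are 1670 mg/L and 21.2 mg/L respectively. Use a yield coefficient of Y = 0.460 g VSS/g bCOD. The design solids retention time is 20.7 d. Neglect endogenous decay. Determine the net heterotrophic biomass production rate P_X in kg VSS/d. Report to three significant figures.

P_X ≈ 614 kg VSS/d

Since k_d ≈ 0, Y_obs = Y = 0.460 g VSS/g bCOD.
ΔS = 1670 − 21.2 = 1649 mg/L, so the substrate removal rate is 810 × 1649/1000 = 1336 kg bCOD/d.
So the net sludge growth is P_X = 0.4600 × 1336 = 614.3 kg VSS/d.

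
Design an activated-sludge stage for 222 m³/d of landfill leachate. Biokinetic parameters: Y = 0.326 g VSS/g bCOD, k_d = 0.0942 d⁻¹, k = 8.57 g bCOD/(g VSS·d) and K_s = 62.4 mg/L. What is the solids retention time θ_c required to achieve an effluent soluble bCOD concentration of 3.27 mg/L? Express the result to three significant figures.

θ_c ≈ 22.3 d

At the target effluent, Y k S/(K_s+S) = 0.326×8.57×3.27/65.67 = 0.1391 d⁻¹.
θ_c = 1/(μ − k_d) = 1/(0.1391 − 0.0942) = 1/0.04492 = 22.26 d.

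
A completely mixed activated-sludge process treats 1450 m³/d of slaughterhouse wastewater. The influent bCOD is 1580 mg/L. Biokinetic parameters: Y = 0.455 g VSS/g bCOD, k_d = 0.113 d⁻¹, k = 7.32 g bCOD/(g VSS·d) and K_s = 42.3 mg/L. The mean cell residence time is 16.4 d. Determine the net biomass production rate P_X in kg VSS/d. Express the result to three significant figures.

For a completely mixed reactor with recycle the Lawrence–McCarty relation gives S = K_s·(1 + k_d·θ_c) / [θ_c·(Y·k − k_d) − 1] = 42.3 × (1 + 0.113 × 16.4) / [16.4 × (0.455 × 7.32 − 0.113) − 1] = 120.7 / 51.77 = 2.331 mg/L.
Observed yield with endogenous decay: Y_obs = Y / (1 + k_d·θ_c) = 0.455 / (1 + 0.113 × 16.4) = 0.455 / 2.853 = 0.1595 g VSS/g bCOD.
Substrate removed = Q·(S₀ − S) = 1450 m³/d × (1580 − 2.33) g/m³ = 2.29×10^6 g/d = 2288 kg/d.
Biomass produced: P_X = Y_obs·Q·ΔS = 0.1595 × 2288 ≈ 364.8 kg VSS/d.

P_X ≈ 365 kg VSS/d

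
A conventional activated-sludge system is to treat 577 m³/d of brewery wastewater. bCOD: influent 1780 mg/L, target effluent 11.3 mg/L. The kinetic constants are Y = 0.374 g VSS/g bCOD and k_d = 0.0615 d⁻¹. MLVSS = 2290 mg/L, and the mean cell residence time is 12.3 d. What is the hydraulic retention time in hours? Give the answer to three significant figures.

Rearranging the biomass balance for a CMAS with decay, V = Y·Q·ΔS·θ_c / [X·(1+k_d θ_c)] = 0.374 × 577 × (1780 − 11.3) × 12.3 / [2290 × (1 + 0.0615 × 12.3)] = 4.69×10^6 / 4022 = 1167 m³.
τ = V/Q = 1167/577 = 2.023 d, or 48.55 h.

τ ≈ 48.5 h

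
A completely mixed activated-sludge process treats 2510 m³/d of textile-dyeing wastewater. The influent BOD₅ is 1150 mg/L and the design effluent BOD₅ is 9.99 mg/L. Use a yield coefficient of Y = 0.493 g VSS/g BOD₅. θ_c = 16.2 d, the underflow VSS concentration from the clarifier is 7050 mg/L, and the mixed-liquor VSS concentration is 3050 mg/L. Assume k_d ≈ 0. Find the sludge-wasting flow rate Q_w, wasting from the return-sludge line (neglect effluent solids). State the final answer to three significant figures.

Q_w ≈ 200 m³/d

Biomass mass balance (decay neglected): V·X = Y·Q·(S₀ − S)·θ_c, so V = 0.493 × 2510 × (1150 − 9.99) × 16.2 / 3050 = 7493 m³.
Wasting from the return line (neglecting effluent solids): Q_w = V·X / (θ_c·X_r) = 7493 × 3050 / (16.2 × 7050) = 200.1 m³/d.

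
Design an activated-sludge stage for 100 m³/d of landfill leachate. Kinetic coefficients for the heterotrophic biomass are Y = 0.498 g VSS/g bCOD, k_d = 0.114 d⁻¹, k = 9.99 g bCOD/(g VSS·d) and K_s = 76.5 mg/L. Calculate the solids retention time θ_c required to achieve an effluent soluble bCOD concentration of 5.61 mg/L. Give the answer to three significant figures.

From 1/θ_c = Y·k·S/(K_s + S) − k_d: Y·k·S/(K_s+S) = 0.498 × 9.99 × 5.61 / (76.5 + 5.61) = 0.3399 d⁻¹.
1/θ_c = 0.3399 − 0.114 = 0.2259 d⁻¹, so θ_c = 4.427 d.

θ_c ≈ 4.43 d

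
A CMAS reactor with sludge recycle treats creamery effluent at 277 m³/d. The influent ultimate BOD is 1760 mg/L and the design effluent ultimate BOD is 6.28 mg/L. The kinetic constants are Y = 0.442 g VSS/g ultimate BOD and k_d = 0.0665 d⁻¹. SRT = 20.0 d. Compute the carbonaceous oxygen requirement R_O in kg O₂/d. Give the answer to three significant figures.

Y_obs = Y / (1 + k_d θ_c) = 0.442 / (1 + 0.0665 × 20.0) = 0.442 / 2.330 = 0.1897.
Mass of ultimate BOD removed per day: Q(S₀ − S) = 277 × 1754 g/m³ = 485.8 kg/d.
Net sludge production P_X = 0.1897 × 485.8 = 92.15 kg VSS/d.
Carbonaceous O₂ demand = substrate oxidised − cell-mass equivalent = 485.8 − 1.42 × 92.15 = 354.9 kg O₂/d.

R_O ≈ 355 kg O₂/d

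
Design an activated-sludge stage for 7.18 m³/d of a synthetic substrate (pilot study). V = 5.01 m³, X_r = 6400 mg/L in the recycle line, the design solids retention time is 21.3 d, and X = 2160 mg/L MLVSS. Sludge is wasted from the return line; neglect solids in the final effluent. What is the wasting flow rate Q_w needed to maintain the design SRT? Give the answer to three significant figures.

θ_c = V·X/(Q_w·X_r) when wasting from the recycle, so Q_w = V·X/(θ_c·X_r) = 5.010 × 2160 / (21.3 × 6400) = 0.07938 m³/d.

Q_w ≈ 0.0794 m³/d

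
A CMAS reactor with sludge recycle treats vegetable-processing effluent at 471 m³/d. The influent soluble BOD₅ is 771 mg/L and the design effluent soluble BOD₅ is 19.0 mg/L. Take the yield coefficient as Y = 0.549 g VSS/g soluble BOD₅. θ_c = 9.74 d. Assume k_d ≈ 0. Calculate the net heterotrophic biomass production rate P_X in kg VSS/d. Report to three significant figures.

P_X ≈ 194 kg VSS/d

With endogenous decay neglected, the observed yield equals the true yield: Y_obs = Y = 0.549 g VSS/g soluble BOD₅.
ΔS = 771 − 19.0 = 752.0 mg/L, so the substrate removal rate is 471 × 752.0/1000 = 354.2 kg soluble BOD₅/d.
Biomass produced: P_X = Y_obs·Q·ΔS = 0.5490 × 354.2 ≈ 194.5 kg VSS/d.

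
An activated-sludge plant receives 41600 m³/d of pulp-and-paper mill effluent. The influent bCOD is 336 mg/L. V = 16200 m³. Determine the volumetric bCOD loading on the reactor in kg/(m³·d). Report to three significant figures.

L_v ≈ 0.863 kg bCOD/(m³·d)

Volumetric loading L_v = Q·S₀ / V = 41600 × 336 g/m³ / 16200 m³ = 862.8 g/(m³·d) = 0.8628 kg bCOD/(m³·d).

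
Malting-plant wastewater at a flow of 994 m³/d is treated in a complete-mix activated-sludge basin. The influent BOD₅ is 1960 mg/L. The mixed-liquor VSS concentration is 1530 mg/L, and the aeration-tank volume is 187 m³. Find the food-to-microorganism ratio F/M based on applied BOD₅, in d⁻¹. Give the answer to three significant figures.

F/M ≈ 6.81 d⁻¹

Food-to-microorganism ratio F/M = Q S₀ / (V X) = 994 × 1960 / (187.0 × 1530) = 6.809 d⁻¹.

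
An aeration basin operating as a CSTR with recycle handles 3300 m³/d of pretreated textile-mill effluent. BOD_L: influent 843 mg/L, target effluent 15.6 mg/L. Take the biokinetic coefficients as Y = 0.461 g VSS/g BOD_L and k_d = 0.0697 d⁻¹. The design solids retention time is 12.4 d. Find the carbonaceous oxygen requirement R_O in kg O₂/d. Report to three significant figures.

Correct the yield for decay: Y_obs = Y/(1 + k_d θ_c) = 0.461 / (1 + 0.0697 × 12.4) = 0.461 / 1.864 = 0.2473.
Mass of BOD_L removed per day: Q(S₀ − S) = 3300 × 827.4 g/m³ = 2730 kg/d.
P_X = Y_obs·Q·(S₀ − S) = 0.2473 × 2730 = 675.2 kg VSS/d.
R_O = Q·ΔS − 1.42 P_X = 2730 − 958.8 = 1772 kg O₂/d.

R_O ≈ 1770 kg O₂/d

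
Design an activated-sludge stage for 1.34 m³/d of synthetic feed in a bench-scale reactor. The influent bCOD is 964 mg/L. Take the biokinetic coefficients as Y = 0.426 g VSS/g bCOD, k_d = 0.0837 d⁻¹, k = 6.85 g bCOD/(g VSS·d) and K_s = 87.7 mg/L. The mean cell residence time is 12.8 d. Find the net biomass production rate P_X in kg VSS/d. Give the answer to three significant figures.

P_X ≈ 0.264 kg VSS/d

Effluent substrate depends only on kinetics and SRT: S = K_s(1 + k_d θ_c) / [θ_c(Yk − k_d) − 1] = 87.7 × (1 + 0.0837 × 12.8) / [12.8 × (0.426 × 6.85 − 0.0837) − 1] = 181.7 / 35.28 = 5.149 mg/L.
The observed yield is Y_obs = Y/(1 + k_d·θ_c) = 0.426 / (1 + 0.0837 × 12.8) = 0.426 / 2.071 = 0.2057 g VSS per g bCOD removed.
Substrate removed = Q·(S₀ − S) = 1.34 m³/d × (964 − 5.15) g/m³ = 1.28×10^3 g/d = 1.285 kg/d.
P_X = Y_obs · Q(S₀ − S) = 0.2057 × 1.285 = 0.2642 kg VSS/d.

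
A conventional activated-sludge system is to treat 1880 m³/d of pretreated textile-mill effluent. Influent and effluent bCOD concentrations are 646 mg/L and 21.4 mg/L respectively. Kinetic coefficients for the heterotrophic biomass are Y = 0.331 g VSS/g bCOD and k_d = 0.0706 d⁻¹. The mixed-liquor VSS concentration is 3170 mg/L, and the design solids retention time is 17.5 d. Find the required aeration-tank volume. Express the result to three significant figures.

V ≈ 960 m³

Rearranging the biomass balance for a CMAS with decay, V = Y·Q·ΔS·θ_c / [X·(1+k_d θ_c)] = 0.331 × 1880 × (646 − 21.4) × 17.5 / [3170 × (1 + 0.0706 × 17.5)] = 6.8×10^6 / 7087 = 959.8 m³.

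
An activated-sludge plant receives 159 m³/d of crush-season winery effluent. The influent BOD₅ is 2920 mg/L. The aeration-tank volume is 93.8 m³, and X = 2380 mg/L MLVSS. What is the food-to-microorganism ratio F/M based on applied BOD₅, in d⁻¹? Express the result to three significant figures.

F/M ≈ 2.08 d⁻¹

Food-to-microorganism ratio F/M = Q S₀ / (V X) = 159 × 2920 / (93.80 × 2380) = 2.080 d⁻¹.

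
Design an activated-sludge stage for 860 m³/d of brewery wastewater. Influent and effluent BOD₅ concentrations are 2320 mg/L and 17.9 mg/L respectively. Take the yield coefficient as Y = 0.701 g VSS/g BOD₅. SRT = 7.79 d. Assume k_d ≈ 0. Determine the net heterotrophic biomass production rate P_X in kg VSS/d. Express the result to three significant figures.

No decay correction is needed, so Y_obs = Y = 0.701.
Mass of BOD₅ removed per day: Q(S₀ − S) = 860 × 2302 g/m³ = 1980 kg/d.
Net biomass production P_X = Y_obs × Q·(S₀ − S) = 0.7010 × 1980 = 1388 kg VSS/d.

P_X ≈ 1390 kg VSS/d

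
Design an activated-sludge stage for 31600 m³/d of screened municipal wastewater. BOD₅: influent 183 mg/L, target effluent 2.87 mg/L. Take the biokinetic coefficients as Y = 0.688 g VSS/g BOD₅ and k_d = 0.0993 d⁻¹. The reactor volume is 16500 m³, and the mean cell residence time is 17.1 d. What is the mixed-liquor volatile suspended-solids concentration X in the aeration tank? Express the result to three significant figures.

X ≈ 1500 mg/L

Solving the biomass balance for X: X = Y Q (S₀−S) θ_c / [V (1+k_d θ_c)] = 0.688 × 31600 × (183 − 2.87) × 17.1 / [16500 × (1 + 0.0993 × 17.1)] = 1504 mg/L.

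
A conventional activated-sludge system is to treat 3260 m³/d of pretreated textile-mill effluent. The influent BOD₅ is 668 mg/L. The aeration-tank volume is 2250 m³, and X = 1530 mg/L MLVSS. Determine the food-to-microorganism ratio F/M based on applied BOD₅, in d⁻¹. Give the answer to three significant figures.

Food-to-microorganism ratio F/M = Q S₀ / (V X) = 3260 × 668 / (2250 × 1530) = 0.6326 d⁻¹.

F/M ≈ 0.633 d⁻¹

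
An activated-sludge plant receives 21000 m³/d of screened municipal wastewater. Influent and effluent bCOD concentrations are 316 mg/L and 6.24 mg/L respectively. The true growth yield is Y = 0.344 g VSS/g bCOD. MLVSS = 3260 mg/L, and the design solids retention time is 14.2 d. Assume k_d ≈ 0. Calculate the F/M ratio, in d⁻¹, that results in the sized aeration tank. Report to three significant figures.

V·X = Y·Q·ΔS·θ_c gives V = 0.344 × 21000 × (316 − 6.24) × 14.2 / 3260 = 9747 m³.
F/M = applied load / biomass = Q·S₀/(V·X) = 21000 × 316 / (9747 × 3260) = 0.2088 d⁻¹.

F/M ≈ 0.209 d⁻¹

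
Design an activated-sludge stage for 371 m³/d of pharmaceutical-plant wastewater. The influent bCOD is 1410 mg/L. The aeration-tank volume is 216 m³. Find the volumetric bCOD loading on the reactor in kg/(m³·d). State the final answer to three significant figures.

L_v ≈ 2.42 kg bCOD/(m³·d)

Applied bCOD load per unit volume = Q·S₀/V = (371 × 1410/1000)/216.0 = 2.422 kg bCOD·m⁻³·d⁻¹.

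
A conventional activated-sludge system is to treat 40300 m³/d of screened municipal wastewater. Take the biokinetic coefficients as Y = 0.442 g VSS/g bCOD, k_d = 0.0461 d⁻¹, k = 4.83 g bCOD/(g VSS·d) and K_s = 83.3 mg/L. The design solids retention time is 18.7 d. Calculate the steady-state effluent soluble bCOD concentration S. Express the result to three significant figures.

S ≈ 4.08 mg/L

From the Monod/SRT balance for a CMAS, S = K_s·(1+k_d θ_c)/[θ_c·(Y k − k_d) − 1] = 83.3 × (1 + 0.0461 × 18.7) / [18.7 × (0.442 × 4.83 − 0.0461) − 1] = 155.1 / 38.06 = 4.075 mg/L.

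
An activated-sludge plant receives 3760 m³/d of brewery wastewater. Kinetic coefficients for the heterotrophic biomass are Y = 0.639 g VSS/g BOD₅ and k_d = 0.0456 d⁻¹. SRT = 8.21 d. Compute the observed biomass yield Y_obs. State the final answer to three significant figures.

Y_obs ≈ 0.465 g VSS/g BOD₅

Y_obs = Y / (1 + k_d θ_c) = 0.639 / (1 + 0.0456 × 8.21) = 0.639 / 1.374 = 0.4649.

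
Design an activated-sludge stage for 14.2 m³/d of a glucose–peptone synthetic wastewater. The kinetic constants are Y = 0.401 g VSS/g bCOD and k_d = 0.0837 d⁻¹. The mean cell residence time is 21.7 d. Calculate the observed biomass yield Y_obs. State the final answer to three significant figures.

Y_obs = Y / (1 + k_d θ_c) = 0.401 / (1 + 0.0837 × 21.7) = 0.401 / 2.816 = 0.1424.

Y_obs ≈ 0.142 g VSS/g bCOD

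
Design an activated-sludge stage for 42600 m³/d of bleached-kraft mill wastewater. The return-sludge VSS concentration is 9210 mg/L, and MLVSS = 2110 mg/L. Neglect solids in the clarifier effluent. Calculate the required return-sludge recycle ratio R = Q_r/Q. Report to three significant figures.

R = Q_r/Q = X/(X_r − X) = 2110 / (9210 − 2110) = 0.2972.

R ≈ 0.297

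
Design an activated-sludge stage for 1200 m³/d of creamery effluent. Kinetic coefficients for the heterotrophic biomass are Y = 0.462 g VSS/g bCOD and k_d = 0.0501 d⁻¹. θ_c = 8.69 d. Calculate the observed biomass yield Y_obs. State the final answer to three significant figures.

Y_obs ≈ 0.322 g VSS/g bCOD

Y_obs = Y / (1 + k_d θ_c) = 0.462 / (1 + 0.0501 × 8.69) = 0.462 / 1.435 = 0.3219.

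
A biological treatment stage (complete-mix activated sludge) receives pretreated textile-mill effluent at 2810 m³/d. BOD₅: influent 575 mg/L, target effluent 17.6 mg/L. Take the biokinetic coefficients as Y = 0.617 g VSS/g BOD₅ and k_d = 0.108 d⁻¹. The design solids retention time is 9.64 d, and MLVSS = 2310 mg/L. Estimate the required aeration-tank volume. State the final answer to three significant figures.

Rearranging the biomass balance for a CMAS with decay, V = Y·Q·ΔS·θ_c / [X·(1+k_d θ_c)] = 0.617 × 2810 × (575 − 17.6) × 9.64 / [2310 × (1 + 0.108 × 9.64)] = 9.32×10^6 / 4715 = 1976 m³.

V ≈ 1980 m³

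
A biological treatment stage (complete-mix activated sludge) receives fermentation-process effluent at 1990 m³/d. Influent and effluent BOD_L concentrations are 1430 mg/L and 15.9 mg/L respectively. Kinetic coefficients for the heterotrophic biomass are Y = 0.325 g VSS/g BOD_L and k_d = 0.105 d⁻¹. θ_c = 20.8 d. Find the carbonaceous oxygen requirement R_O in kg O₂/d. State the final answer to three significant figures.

R_O ≈ 2410 kg O₂/d

Y_obs = Y / (1 + k_d θ_c) = 0.325 / (1 + 0.105 × 20.8) = 0.325 / 3.184 = 0.1021.
Substrate removed = Q·(S₀ − S) = 1990 m³/d × (1430 − 15.9) g/m³ = 2.81×10^6 g/d = 2814 kg/d.
Biomass synthesised: P_X = Y_obs × 2814 = 287.2 kg VSS/d.
R_O = Q·ΔS − 1.42 P_X = 2814 − 407.9 = 2406 kg O₂/d.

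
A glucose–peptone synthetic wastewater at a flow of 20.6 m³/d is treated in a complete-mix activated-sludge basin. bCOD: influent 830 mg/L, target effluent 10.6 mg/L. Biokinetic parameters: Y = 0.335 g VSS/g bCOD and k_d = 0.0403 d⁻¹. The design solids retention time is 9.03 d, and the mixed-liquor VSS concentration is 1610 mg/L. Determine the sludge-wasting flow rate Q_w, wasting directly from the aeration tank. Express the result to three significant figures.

Steady-state biomass mass balance: V·X·(1 + k_d·θ_c) = Y·Q·(S₀ − S)·θ_c, so V = 0.335 × 20.6 × (830 − 10.6) × 9.03 / [1610 × (1 + 0.0403 × 9.03)] = 5.11×10^4 / 2196 = 23.25 m³.
For wasting at MLVSS concentration, Q_w = V/θ_c = 23.25/9.03 = 2.575 m³/d.

Q_w ≈ 2.58 m³/d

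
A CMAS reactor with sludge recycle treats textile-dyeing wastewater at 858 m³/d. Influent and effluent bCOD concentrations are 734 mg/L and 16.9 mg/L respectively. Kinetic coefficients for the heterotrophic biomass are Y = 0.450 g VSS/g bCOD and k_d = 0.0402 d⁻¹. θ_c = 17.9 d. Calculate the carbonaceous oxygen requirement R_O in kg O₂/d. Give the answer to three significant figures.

The observed yield is Y_obs = Y/(1 + k_d·θ_c) = 0.450 / (1 + 0.0402 × 17.9) = 0.450 / 1.720 = 0.2617 g VSS per g bCOD removed.
Q·(S₀ − S) = 858 × (734 − 16.9) × 10⁻³ = 615.3 kg/d removed.
P_X = Y_obs·Q·(S₀ − S) = 0.2617 × 615.3 = 161.0 kg VSS/d.
R_O = Q·(S₀ − S) − 1.42·P_X = 615.3 − 1.42 × 161.0 = 386.6 kg O₂/d.

R_O ≈ 387 kg O₂/d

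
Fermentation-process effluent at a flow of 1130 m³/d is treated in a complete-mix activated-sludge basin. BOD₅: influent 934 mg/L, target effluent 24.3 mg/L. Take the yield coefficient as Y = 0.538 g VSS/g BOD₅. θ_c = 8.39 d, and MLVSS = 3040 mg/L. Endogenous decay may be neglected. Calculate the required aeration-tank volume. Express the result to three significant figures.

V·X = Y·Q·ΔS·θ_c gives V = 0.538 × 1130 × (934 − 24.3) × 8.39 / 3040 = 1526 m³.

V ≈ 1530 m³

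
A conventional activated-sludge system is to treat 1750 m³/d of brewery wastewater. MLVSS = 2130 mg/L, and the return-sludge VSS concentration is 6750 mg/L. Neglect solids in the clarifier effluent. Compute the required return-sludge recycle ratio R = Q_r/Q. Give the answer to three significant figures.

Solids balance on the clarifier gives (1+R)X = R·X_r, so R = X/(X_r − X) = 2130 / (6750 − 2130) = 0.4610.

R ≈ 0.461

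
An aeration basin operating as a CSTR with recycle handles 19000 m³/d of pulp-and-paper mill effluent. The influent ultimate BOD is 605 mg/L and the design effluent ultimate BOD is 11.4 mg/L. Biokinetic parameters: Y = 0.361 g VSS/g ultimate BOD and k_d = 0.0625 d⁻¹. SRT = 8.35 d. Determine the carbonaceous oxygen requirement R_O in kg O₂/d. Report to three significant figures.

R_O ≈ 7480 kg O₂/d

Correct the yield for decay: Y_obs = Y/(1 + k_d θ_c) = 0.361 / (1 + 0.0625 × 8.35) = 0.361 / 1.522 = 0.2372.
Q·(S₀ − S) = 19000 × (605 − 11.4) × 10⁻³ = 11278 kg/d removed.
P_X = Y_obs·Q·(S₀ − S) = 0.2372 × 11278 = 2675 kg VSS/d.
R_O = Q·(S₀ − S) − 1.42·P_X = 11278 − 1.42 × 2675 = 7479 kg O₂/d.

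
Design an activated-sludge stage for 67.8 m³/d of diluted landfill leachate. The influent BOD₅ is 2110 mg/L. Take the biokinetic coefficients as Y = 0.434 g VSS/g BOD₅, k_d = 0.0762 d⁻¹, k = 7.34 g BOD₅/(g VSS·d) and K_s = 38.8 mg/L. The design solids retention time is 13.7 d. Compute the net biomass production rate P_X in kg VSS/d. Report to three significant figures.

For a completely mixed reactor with recycle the Lawrence–McCarty relation gives S = K_s·(1 + k_d·θ_c) / [θ_c·(Y·k − k_d) − 1] = 38.8 × (1 + 0.0762 × 13.7) / [13.7 × (0.434 × 7.34 − 0.0762) − 1] = 79.30 / 41.60 = 1.906 mg/L.
Observed yield with endogenous decay: Y_obs = Y / (1 + k_d·θ_c) = 0.434 / (1 + 0.0762 × 13.7) = 0.434 / 2.044 = 0.2123 g VSS/g BOD₅.
ΔS = 2110 − 1.91 = 2108 mg/L, so the substrate removal rate is 67.8 × 2108/1000 = 142.9 kg BOD₅/d.
P_X = Y_obs · Q(S₀ − S) = 0.2123 × 142.9 = 30.35 kg VSS/d.

P_X ≈ 30.3 kg VSS/d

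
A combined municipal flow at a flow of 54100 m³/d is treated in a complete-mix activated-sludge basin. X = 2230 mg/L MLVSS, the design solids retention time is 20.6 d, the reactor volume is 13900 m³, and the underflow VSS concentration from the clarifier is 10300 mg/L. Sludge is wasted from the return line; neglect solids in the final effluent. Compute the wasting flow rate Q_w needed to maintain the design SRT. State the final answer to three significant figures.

Q_w ≈ 146 m³/d

Wasting from the return line (neglecting effluent solids): Q_w = V·X / (θ_c·X_r) = 13900 × 2230 / (20.6 × 10300) = 146.1 m³/d.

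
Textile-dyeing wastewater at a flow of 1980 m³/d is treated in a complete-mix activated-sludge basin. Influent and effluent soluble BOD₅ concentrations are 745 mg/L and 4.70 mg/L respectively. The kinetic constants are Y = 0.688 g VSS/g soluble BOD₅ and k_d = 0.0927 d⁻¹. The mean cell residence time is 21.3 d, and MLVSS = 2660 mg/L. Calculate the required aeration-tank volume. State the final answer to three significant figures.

Rearranging the biomass balance for a CMAS with decay, V = Y·Q·ΔS·θ_c / [X·(1+k_d θ_c)] = 0.688 × 1980 × (745 − 4.70) × 21.3 / [2660 × (1 + 0.0927 × 21.3)] = 2.15×10^7 / 7912 = 2715 m³.

V ≈ 2710 m³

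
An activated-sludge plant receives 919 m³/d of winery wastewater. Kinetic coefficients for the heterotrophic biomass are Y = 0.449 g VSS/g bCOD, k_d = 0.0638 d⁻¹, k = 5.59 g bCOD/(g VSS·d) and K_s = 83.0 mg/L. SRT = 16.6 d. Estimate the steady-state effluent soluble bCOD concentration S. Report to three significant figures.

From the Monod/SRT balance for a CMAS, S = K_s·(1+k_d θ_c)/[θ_c·(Y k − k_d) − 1] = 83.0 × (1 + 0.0638 × 16.6) / [16.6 × (0.449 × 5.59 − 0.0638) − 1] = 170.9 / 39.61 = 4.315 mg/L.

S ≈ 4.32 mg/L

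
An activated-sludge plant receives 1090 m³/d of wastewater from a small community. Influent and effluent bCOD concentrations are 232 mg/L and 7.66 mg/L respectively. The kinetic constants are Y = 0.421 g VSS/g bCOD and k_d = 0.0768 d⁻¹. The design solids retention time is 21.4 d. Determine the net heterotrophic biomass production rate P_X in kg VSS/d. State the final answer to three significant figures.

The observed yield is Y_obs = Y/(1 + k_d·θ_c) = 0.421 / (1 + 0.0768 × 21.4) = 0.421 / 2.644 = 0.1593 g VSS per g bCOD removed.
ΔS = 232 − 7.66 = 224.3 mg/L, so the substrate removal rate is 1090 × 224.3/1000 = 244.5 kg bCOD/d.
So the net sludge growth is P_X = 0.1593 × 244.5 = 38.94 kg VSS/d.

P_X ≈ 38.9 kg VSS/d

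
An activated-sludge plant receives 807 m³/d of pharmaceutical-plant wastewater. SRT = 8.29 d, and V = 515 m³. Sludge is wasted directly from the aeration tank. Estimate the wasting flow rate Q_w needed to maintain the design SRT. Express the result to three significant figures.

Wasting from the aeration tank: Q_w = V / θ_c = 515.0 / 8.29 = 62.12 m³/d.

Q_w ≈ 62.1 m³/d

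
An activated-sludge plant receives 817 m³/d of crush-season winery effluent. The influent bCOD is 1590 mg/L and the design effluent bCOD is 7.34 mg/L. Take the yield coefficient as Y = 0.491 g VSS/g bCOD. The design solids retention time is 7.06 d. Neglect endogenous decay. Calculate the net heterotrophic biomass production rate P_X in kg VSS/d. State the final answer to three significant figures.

With endogenous decay neglected, the observed yield equals the true yield: Y_obs = Y = 0.491 g VSS/g bCOD.
Q·(S₀ − S) = 817 × (1590 − 7.34) × 10⁻³ = 1293 kg/d removed.
Net biomass production P_X = Y_obs × Q·(S₀ − S) = 0.4910 × 1293 = 634.9 kg VSS/d.

P_X ≈ 635 kg VSS/d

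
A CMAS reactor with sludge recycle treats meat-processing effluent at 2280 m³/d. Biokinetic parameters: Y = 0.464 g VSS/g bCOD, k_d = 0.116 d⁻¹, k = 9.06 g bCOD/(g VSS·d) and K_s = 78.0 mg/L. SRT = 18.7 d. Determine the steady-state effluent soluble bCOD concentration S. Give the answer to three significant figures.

From the Monod/SRT balance for a CMAS, S = K_s·(1+k_d θ_c)/[θ_c·(Y k − k_d) − 1] = 78.0 × (1 + 0.116 × 18.7) / [18.7 × (0.464 × 9.06 − 0.116) − 1] = 247.2 / 75.44 = 3.277 mg/L.

S ≈ 3.28 mg/L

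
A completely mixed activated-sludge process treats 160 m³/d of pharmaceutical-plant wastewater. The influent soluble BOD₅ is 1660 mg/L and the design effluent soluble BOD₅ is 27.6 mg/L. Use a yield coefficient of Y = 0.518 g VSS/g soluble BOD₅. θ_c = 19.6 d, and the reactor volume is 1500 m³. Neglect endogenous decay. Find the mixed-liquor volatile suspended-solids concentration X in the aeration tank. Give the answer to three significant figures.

From V·X = Y·Q·(S₀ − S)·θ_c (decay neglected): X = 0.518 × 160 × (1660 − 27.6) × 19.6 / 1500 = 1768 mg/L.

X ≈ 1770 mg/L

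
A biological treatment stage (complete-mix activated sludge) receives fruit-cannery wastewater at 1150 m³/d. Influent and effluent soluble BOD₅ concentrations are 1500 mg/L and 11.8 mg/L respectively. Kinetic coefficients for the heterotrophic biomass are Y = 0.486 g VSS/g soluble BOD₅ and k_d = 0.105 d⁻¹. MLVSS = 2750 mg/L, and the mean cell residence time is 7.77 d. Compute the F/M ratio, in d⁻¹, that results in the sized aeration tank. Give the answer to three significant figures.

F/M ≈ 0.485 d⁻¹

From the SRT design equation V = Y Q (S₀−S) θ_c / [X (1 + k_d θ_c)] = 0.486 × 1150 × (1500 − 11.8) × 7.77 / [2750 × (1 + 0.105 × 7.77)] = 6.46×10^6 / 4994 = 1294 m³.
F/M = Q·S₀ / (V·X) = 1150 × 1500 / (1294 × 2750) = 0.4847 g soluble BOD₅·(g VSS·d)⁻¹.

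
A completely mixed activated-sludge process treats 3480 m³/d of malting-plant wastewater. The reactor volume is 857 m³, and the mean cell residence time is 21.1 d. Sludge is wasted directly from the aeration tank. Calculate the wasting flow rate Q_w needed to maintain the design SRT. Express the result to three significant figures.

Q_w ≈ 40.6 m³/d

Wasting from the aeration tank: Q_w = V / θ_c = 857.0 / 21.1 = 40.62 m³/d.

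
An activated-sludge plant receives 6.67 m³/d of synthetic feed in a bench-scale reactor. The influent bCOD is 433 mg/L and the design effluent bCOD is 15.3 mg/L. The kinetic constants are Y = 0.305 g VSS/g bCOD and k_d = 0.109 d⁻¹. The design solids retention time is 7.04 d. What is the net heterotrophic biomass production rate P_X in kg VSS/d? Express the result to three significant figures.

P_X ≈ 0.481 kg VSS/d

Observed yield with endogenous decay: Y_obs = Y / (1 + k_d·θ_c) = 0.305 / (1 + 0.109 × 7.04) = 0.305 / 1.767 = 0.1726 g VSS/g bCOD.
Mass of bCOD removed per day: Q(S₀ − S) = 6.67 × 417.7 g/m³ = 2.786 kg/d.
P_X = Y_obs · Q(S₀ − S) = 0.1726 × 2.786 = 0.4808 kg VSS/d.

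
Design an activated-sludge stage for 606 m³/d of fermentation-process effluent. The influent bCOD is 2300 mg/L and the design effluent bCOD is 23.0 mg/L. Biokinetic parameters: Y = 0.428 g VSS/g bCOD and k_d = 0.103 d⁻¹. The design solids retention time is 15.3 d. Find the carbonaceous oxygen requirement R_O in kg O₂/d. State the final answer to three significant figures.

R_O ≈ 1050 kg O₂/d

The observed yield is Y_obs = Y/(1 + k_d·θ_c) = 0.428 / (1 + 0.103 × 15.3) = 0.428 / 2.576 = 0.1662 g VSS per g bCOD removed.
Q·(S₀ − S) = 606 × (2300 − 23.0) × 10⁻³ = 1380 kg/d removed.
Biomass synthesised: P_X = Y_obs × 1380 = 229.3 kg VSS/d.
R_O = Q·ΔS − 1.42 P_X = 1380 − 325.6 = 1054 kg O₂/d.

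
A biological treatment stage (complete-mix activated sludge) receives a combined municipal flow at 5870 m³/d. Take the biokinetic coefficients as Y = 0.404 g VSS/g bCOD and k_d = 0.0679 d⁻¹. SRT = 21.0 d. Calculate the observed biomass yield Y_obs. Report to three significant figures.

Y_obs ≈ 0.167 g VSS/g bCOD

The observed yield is Y_obs = Y/(1 + k_d·θ_c) = 0.404 / (1 + 0.0679 × 21.0) = 0.404 / 2.426 = 0.1665 g VSS per g bCOD removed.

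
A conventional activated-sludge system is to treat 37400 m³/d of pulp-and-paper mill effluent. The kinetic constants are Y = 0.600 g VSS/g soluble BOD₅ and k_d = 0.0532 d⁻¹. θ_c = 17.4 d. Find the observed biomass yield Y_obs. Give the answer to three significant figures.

Y_obs ≈ 0.312 g VSS/g soluble BOD₅

The observed yield is Y_obs = Y/(1 + k_d·θ_c) = 0.600 / (1 + 0.0532 × 17.4) = 0.600 / 1.926 = 0.3116 g VSS per g soluble BOD₅ removed.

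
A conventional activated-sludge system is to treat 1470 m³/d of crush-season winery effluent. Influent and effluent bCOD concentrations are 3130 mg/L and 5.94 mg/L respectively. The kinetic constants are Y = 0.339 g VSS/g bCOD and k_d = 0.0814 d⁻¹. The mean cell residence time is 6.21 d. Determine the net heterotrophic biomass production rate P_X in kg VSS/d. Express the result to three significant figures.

Correct the yield for decay: Y_obs = Y/(1 + k_d θ_c) = 0.339 / (1 + 0.0814 × 6.21) = 0.339 / 1.505 = 0.2252.
ΔS = 3130 − 5.94 = 3124 mg/L, so the substrate removal rate is 1470 × 3124/1000 = 4592 kg bCOD/d.
P_X = Y_obs · Q(S₀ − S) = 0.2252 × 4592 = 1034 kg VSS/d.

P_X ≈ 1030 kg VSS/d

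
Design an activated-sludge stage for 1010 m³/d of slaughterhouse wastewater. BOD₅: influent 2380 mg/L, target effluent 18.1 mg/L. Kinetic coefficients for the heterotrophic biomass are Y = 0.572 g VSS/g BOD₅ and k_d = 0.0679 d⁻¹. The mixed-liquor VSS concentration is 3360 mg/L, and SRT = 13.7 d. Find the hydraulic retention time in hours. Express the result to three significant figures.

τ ≈ 68.5 h

Steady-state biomass mass balance: V·X·(1 + k_d·θ_c) = Y·Q·(S₀ − S)·θ_c, so V = 0.572 × 1010 × (2380 − 18.1) × 13.7 / [3360 × (1 + 0.0679 × 13.7)] = 1.87×10^7 / 6486 = 2882 m³.
Hydraulic retention time τ = V/Q = 2882 / 1010 = 2.854 d = 68.49 h.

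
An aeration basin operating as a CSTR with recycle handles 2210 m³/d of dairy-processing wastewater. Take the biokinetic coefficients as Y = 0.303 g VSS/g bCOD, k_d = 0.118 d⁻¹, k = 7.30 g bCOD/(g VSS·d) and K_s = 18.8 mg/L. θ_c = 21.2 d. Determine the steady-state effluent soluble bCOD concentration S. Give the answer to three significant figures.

For a completely mixed reactor with recycle the Lawrence–McCarty relation gives S = K_s·(1 + k_d·θ_c) / [θ_c·(Y·k − k_d) − 1] = 18.8 × (1 + 0.118 × 21.2) / [21.2 × (0.303 × 7.30 − 0.118) − 1] = 65.83 / 43.39 = 1.517 mg/L.

S ≈ 1.52 mg/L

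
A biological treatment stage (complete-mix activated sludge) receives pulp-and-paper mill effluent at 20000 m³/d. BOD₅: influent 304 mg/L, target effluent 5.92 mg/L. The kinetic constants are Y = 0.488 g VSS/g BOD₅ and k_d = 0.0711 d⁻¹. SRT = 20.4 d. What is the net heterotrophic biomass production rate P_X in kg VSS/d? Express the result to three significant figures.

P_X ≈ 1190 kg VSS/d

Correct the yield for decay: Y_obs = Y/(1 + k_d θ_c) = 0.488 / (1 + 0.0711 × 20.4) = 0.488 / 2.450 = 0.1991.
Substrate removed = Q·(S₀ − S) = 20000 m³/d × (304 − 5.92) g/m³ = 5.96×10^6 g/d = 5962 kg/d.
P_X = Y_obs · Q(S₀ − S) = 0.1991 × 5962 = 1187 kg VSS/d.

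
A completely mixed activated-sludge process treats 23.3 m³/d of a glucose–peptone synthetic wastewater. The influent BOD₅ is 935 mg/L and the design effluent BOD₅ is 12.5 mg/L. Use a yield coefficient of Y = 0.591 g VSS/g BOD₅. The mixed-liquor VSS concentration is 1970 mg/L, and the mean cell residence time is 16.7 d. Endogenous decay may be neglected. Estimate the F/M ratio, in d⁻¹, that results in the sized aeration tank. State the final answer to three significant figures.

V·X = Y·Q·ΔS·θ_c gives V = 0.591 × 23.3 × (935 − 12.5) × 16.7 / 1970 = 107.7 m³.
Food-to-microorganism ratio F/M = Q S₀ / (V X) = 23.3 × 935 / (107.7 × 1970) = 0.1027 d⁻¹.

F/M ≈ 0.103 d⁻¹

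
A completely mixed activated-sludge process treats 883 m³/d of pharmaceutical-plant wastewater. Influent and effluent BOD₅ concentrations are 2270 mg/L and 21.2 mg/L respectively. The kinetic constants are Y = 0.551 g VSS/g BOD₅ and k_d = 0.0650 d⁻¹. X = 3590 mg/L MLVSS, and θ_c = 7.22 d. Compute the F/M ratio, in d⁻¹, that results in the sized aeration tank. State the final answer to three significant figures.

F/M ≈ 0.373 d⁻¹

Rearranging the biomass balance for a CMAS with decay, V = Y·Q·ΔS·θ_c / [X·(1+k_d θ_c)] = 0.551 × 883 × (2270 − 21.2) × 7.22 / [3590 × (1 + 0.0650 × 7.22)] = 7.9×10^6 / 5275 = 1498 m³.
Food-to-microorganism ratio F/M = Q S₀ / (V X) = 883 × 2270 / (1498 × 3590) = 0.3728 d⁻¹.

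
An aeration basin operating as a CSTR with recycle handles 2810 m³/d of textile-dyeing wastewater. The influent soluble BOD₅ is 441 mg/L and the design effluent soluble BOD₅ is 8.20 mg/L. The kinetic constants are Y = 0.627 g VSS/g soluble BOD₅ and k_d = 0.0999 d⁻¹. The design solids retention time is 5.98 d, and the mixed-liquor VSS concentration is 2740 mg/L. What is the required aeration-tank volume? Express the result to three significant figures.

V ≈ 1040 m³

From the SRT design equation V = Y Q (S₀−S) θ_c / [X (1 + k_d θ_c)] = 0.627 × 2810 × (441 − 8.20) × 5.98 / [2740 × (1 + 0.0999 × 5.98)] = 4.56×10^6 / 4377 = 1042 m³.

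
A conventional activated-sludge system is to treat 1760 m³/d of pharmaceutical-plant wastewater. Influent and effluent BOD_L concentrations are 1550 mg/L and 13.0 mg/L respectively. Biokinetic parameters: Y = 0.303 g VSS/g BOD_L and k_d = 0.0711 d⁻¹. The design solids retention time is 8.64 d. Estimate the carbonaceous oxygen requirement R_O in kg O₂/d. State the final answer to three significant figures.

The observed yield is Y_obs = Y/(1 + k_d·θ_c) = 0.303 / (1 + 0.0711 × 8.64) = 0.303 / 1.614 = 0.1877 g VSS per g BOD_L removed.
ΔS = 1550 − 13.0 = 1537 mg/L, so the substrate removal rate is 1760 × 1537/1000 = 2705 kg BOD_L/d.
Biomass synthesised: P_X = Y_obs × 2705 = 507.7 kg VSS/d.
R_O = Q·ΔS − 1.42 P_X = 2705 − 721.0 = 1984 kg O₂/d.

R_O ≈ 1980 kg O₂/d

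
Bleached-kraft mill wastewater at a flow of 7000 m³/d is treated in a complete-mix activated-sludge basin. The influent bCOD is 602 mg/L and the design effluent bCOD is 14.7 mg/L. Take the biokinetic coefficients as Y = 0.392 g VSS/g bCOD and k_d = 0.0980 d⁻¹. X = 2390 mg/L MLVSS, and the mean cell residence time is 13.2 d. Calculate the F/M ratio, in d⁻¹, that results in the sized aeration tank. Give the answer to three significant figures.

From the SRT design equation V = Y Q (S₀−S) θ_c / [X (1 + k_d θ_c)] = 0.392 × 7000 × (602 − 14.7) × 13.2 / [2390 × (1 + 0.0980 × 13.2)] = 2.13×10^7 / 5482 = 3881 m³.
Food-to-microorganism ratio F/M = Q S₀ / (V X) = 7000 × 602 / (3881 × 2390) = 0.4544 d⁻¹.

F/M ≈ 0.454 d⁻¹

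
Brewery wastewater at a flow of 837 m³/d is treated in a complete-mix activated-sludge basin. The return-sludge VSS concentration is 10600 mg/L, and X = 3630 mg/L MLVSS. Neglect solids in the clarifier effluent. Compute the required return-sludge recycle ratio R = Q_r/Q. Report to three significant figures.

R = Q_r/Q = X/(X_r − X) = 3630 / (10600 − 3630) = 0.5208.

R ≈ 0.521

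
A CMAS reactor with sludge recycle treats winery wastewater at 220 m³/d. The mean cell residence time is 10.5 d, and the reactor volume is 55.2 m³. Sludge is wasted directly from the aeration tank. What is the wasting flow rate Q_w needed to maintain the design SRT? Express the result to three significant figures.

With mixed-liquor wasting, θ_c = V/Q_w, so Q_w = V/θ_c = 55.20/10.5 = 5.257 m³/d.

Q_w ≈ 5.26 m³/d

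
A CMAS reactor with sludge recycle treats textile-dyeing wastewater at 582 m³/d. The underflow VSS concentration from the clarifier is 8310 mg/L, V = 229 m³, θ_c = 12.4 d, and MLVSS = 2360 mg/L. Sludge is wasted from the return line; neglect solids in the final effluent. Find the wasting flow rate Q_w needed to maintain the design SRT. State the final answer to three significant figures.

Q_w ≈ 5.24 m³/d

θ_c = V·X/(Q_w·X_r) when wasting from the recycle, so Q_w = V·X/(θ_c·X_r) = 229.0 × 2360 / (12.4 × 8310) = 5.245 m³/d.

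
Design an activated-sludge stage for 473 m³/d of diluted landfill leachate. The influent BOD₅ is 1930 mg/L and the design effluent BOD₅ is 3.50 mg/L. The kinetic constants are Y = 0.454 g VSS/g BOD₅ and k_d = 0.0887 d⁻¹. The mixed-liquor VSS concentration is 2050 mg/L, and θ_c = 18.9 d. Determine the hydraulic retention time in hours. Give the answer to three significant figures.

τ ≈ 72.3 h

From the SRT design equation V = Y Q (S₀−S) θ_c / [X (1 + k_d θ_c)] = 0.454 × 473 × (1930 − 3.50) × 18.9 / [2050 × (1 + 0.0887 × 18.9)] = 7.82×10^6 / 5487 = 1425 m³.
Hydraulic retention time τ = V/Q = 1425 / 473 = 3.013 d = 72.31 h.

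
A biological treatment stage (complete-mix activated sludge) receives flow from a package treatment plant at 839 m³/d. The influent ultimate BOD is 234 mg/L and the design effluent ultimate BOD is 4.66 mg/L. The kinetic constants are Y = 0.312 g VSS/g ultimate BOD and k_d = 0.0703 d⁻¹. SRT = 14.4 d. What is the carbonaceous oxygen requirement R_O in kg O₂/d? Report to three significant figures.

R_O ≈ 150 kg O₂/d

Correct the yield for decay: Y_obs = Y/(1 + k_d θ_c) = 0.312 / (1 + 0.0703 × 14.4) = 0.312 / 2.012 = 0.1550.
Q·(S₀ − S) = 839 × (234 − 4.66) × 10⁻³ = 192.4 kg/d removed.
P_X = Y_obs·Q·(S₀ − S) = 0.1550 × 192.4 = 29.83 kg VSS/d.
Carbonaceous O₂ demand = substrate oxidised − cell-mass equivalent = 192.4 − 1.42 × 29.83 = 150.1 kg O₂/d.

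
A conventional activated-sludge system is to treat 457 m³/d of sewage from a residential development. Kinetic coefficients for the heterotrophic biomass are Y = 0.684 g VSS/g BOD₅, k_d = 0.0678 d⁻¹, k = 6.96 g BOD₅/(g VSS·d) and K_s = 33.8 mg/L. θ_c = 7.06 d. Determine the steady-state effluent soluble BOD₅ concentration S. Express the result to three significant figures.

S ≈ 1.56 mg/L

Effluent substrate depends only on kinetics and SRT: S = K_s(1 + k_d θ_c) / [θ_c(Yk − k_d) − 1] = 33.8 × (1 + 0.0678 × 7.06) / [7.06 × (0.684 × 6.96 − 0.0678) − 1] = 49.98 / 32.13 = 1.555 mg/L.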